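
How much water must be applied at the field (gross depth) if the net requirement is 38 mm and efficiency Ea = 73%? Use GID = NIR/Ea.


Ea = 73% = 0.73
GID = NIR / Ea = 38 / 0.73 = 52.0548 mm

52.0548 mm


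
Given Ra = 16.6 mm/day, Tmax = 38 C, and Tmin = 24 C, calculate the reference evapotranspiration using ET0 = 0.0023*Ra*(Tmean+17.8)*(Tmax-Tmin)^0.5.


Tmean = (Tmax + Tmin)/2 = (38 + 24)/2 = 31.0
ET0 = 0.0023 * 16.6 * (31.0 + 17.8) * sqrt(38 - 24)
ET0 = 0.0023 * 16.6 * 48.8 * 3.741657

6.9714 mm/day


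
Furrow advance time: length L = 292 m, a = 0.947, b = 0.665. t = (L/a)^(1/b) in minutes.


t = (L/a)^(1/b)
t = (292/0.947)^(1/0.665)
t = 308.342133^(1/0.665)

5532.3109 min


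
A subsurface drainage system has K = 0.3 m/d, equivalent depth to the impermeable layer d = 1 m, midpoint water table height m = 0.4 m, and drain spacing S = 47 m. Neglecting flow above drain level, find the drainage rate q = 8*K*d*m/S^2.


q = 8*K*d*m/S^2
q = 8*0.3*1*0.4/47^2
q = 0.9600 / 2209

4.3459e-04 m/d


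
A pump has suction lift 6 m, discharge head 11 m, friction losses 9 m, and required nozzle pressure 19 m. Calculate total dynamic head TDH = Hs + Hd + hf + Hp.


TDH = Hs + Hd + hf + Hp = 6 + 11 + 9 + 19 = 45

45 m


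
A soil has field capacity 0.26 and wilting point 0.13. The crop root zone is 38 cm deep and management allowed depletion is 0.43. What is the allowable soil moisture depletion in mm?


SMD = (FC - PWP) * d * MAD * 10
SMD = (0.26 - 0.13) * 38 * 0.43 * 10
SMD = 0.1300 * 38 * 0.43 * 10

21.2420 mm


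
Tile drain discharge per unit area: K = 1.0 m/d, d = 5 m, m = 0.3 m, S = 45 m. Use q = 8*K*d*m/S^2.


q = 8*K*d*m/S^2
q = 8*1.0*5*0.3/45^2
q = 12.0000 / 2025

0.0059 m/d


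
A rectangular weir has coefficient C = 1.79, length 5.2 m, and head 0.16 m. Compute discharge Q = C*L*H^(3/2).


Q = C * L * H^(3/2) = 1.79 * 5.2 * 0.16^1.5 = 1.79 * 5.2 * 0.064000

0.5957 m^3/s


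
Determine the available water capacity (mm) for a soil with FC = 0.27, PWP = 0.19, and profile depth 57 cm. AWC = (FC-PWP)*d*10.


AWC = (FC - PWP) * d * 10
AWC = (0.27 - 0.19) * 57 * 10
AWC = 0.0800 * 57 * 10

45.6000 mm


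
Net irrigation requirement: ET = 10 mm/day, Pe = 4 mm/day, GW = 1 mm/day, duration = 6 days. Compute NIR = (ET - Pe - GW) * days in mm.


Daily deficit = ET - Pe - GW = 10 - 4 - 1 = 5 mm/day
NIR = 5 * 6 = 30 mm

30.0000 mm


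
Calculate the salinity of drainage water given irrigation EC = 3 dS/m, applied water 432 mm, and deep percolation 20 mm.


EC_dw = EC_iw * D_iw / D_dw
EC_dw = 3 * 432 / 20
EC_dw = 1296 / 20

64.8000 dS/m


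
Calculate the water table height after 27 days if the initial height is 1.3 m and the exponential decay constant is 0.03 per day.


m = m0 * exp(-k*t)
m = 1.3 * exp(-0.03 * 27)
m = 1.3 * exp(-0.8100)

0.5783 m


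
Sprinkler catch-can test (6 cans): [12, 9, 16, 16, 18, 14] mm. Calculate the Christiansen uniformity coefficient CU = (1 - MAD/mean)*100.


mean = 14.166667 mm
MAD = 2.500000 mm
CU = (1 - 2.500000/14.166667)*100

82.3529 %


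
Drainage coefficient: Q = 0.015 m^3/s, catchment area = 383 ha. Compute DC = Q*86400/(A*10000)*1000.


DC = Q * 86400 / (A * 10000) * 1000
DC = 0.015 * 86400 / (383 * 10000) * 1000
DC = 1296000.0000 / 3830000

0.3384 mm/day


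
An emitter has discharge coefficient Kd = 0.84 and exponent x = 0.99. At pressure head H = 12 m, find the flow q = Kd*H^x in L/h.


q = Kd * H^x = 0.84 * 12^0.99 = 0.84 * 11.705486

9.8326 L/h


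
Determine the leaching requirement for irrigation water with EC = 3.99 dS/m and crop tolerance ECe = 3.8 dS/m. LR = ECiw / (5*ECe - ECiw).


LR = ECiw / (5*ECe - ECiw)
LR = 3.99 / (5*3.8 - 3.99)
LR = 3.99 / 15.0100

0.2658


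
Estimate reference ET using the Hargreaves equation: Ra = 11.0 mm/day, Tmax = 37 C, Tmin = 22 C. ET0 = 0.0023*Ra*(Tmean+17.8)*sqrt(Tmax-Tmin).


Tmean = (Tmax + Tmin)/2 = (37 + 22)/2 = 29.5
ET0 = 0.0023 * 11.0 * (29.5 + 17.8) * sqrt(37 - 22)
ET0 = 0.0023 * 11.0 * 47.3 * 3.872983

4.6348 mm/day


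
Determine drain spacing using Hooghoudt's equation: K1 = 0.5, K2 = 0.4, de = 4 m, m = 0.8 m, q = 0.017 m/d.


S^2 = 8*K2*de*m/q + 4*K1*m^2/q
S^2 = 8*0.4*4*0.8/0.017 + 4*0.5*0.8^2/0.017
S = sqrt(677.6471)

26.0317 m


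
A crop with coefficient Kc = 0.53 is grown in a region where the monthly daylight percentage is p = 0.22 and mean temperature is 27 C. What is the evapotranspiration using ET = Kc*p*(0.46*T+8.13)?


ET = Kc * p * (0.46*T + 8.13)
ET = 0.53 * 0.22 * (0.46*27 + 8.13)
ET = 0.53 * 0.22 * 20.5500

2.3961 mm/day


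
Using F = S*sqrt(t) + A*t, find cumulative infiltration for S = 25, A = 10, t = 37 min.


F = S*sqrt(t) + A*t
F = 25*sqrt(37) + 10*37
F = 25*6.082763 + 370

522.0691 mm


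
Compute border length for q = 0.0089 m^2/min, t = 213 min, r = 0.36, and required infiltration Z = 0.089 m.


L = q*t/((1+r)*Z)
L = 0.0089*213/((1+0.36)*0.089)
L = 1.8957/0.12104

15.6618 m


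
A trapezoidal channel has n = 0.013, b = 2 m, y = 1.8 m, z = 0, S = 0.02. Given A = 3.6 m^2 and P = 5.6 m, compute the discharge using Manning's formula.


R = A/P = 3.6/5.6 = 0.642857
Q = (1/0.013) * 3.6 * 0.642857^(2/3) * 0.02^0.5

29.1709 m^3/s


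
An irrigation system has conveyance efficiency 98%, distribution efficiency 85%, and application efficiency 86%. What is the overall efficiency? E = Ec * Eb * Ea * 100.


Ec = 0.98, Eb = 0.85, Ea = 0.86
E = 0.98 * 0.85 * 0.86 * 100 = 71.6380%

71.6380 %


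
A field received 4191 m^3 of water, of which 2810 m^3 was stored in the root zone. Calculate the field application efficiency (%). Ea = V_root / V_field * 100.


Ea = V_root / V_field * 100 = 2810 / 4191 * 100 = 67.0484%

67.0484 %


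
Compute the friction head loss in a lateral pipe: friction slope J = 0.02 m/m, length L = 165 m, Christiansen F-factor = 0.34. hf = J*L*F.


hf = J * L * F = 0.02 * 165 * 0.34 = 1.1220 m

1.1220 m


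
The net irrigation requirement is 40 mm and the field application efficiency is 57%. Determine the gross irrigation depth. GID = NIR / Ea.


Ea = 57% = 0.57
GID = NIR / Ea = 40 / 0.57 = 70.1754 mm

70.1754 mm


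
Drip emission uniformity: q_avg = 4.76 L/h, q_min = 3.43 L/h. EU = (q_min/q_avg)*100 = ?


EU = (q_min/q_avg)*100 = (3.43/4.76)*100 = 72.0588%

72.0588 %


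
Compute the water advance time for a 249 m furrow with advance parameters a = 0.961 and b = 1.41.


t = (L/a)^(1/b)
t = (249/0.961)^(1/1.41)
t = 259.105099^(1/1.41)

51.4855 min


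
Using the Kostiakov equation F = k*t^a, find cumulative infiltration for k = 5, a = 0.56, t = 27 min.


F = k * t^a = 5 * 27^0.56
F = 5 * 6.332332

31.6617 mm


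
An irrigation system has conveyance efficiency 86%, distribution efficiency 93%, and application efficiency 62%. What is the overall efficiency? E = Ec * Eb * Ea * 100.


Ec = 0.86, Eb = 0.93, Ea = 0.62
E = 0.86 * 0.93 * 0.62 * 100 = 49.5876%

49.5876 %


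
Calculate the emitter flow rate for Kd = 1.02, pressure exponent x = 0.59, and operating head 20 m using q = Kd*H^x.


q = Kd * H^x = 1.02 * 20^0.59 = 1.02 * 5.856089

5.9732 L/h


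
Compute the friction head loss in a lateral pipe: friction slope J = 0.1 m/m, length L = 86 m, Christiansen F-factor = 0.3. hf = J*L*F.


hf = J * L * F = 0.1 * 86 * 0.3 = 2.5800 m

2.5800 m


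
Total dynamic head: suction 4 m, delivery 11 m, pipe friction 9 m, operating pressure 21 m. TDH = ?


TDH = Hs + Hd + hf + Hp = 4 + 11 + 9 + 21 = 45

45 m


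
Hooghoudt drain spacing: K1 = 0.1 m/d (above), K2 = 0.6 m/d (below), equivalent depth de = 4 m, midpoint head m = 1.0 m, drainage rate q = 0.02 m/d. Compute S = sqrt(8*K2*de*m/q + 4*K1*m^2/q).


S^2 = 8*K2*de*m/q + 4*K1*m^2/q
S^2 = 8*0.6*4*1.0/0.02 + 4*0.1*1.0^2/0.02
S = sqrt(980.0000)

31.3050 m


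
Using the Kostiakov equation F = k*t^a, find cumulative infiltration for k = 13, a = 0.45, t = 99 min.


F = k * t^a = 13 * 99^0.45
F = 13 * 7.907439

102.7967 mm


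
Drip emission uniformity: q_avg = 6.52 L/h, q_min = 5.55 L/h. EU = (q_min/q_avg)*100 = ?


EU = (q_min/q_avg)*100 = (5.55/6.52)*100 = 85.1227%

85.1227 %


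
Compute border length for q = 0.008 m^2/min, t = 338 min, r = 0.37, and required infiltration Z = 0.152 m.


L = q*t/((1+r)*Z)
L = 0.008*338/((1+0.37)*0.152)
L = 2.704/0.20824

12.9850 m


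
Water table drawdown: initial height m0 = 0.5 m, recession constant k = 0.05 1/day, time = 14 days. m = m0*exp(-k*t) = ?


m = m0 * exp(-k*t)
m = 0.5 * exp(-0.05 * 14)
m = 0.5 * exp(-0.7000)

0.2483 m


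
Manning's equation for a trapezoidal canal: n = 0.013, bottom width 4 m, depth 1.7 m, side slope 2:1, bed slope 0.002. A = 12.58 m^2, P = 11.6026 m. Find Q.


R = A/P = 12.58/11.6026 = 1.084240
Q = (1/0.013) * 12.58 * 1.084240^(2/3) * 0.002^0.5

45.6740 m^3/s


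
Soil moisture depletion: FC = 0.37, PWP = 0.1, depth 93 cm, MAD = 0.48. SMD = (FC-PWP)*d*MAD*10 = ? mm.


SMD = (FC - PWP) * d * MAD * 10
SMD = (0.37 - 0.1) * 93 * 0.48 * 10
SMD = 0.2700 * 93 * 0.48 * 10

120.5280 mm


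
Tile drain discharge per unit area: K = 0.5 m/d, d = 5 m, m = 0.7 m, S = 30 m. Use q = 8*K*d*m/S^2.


q = 8*K*d*m/S^2
q = 8*0.5*5*0.7/30^2
q = 14.0000 / 900

0.0156 m/d


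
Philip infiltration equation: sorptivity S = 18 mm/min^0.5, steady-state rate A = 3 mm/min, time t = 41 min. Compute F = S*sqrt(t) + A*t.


F = S*sqrt(t) + A*t
F = 18*sqrt(41) + 3*41
F = 18*6.403124 + 123

238.2562 mm


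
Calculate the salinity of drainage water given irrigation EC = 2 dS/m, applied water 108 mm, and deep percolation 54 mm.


EC_dw = EC_iw * D_iw / D_dw
EC_dw = 2 * 108 / 54
EC_dw = 216 / 54

4.0000 dS/m


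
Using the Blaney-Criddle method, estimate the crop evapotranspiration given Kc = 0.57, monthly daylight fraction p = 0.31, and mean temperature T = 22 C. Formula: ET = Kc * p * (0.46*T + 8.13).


ET = Kc * p * (0.46*T + 8.13)
ET = 0.57 * 0.31 * (0.46*22 + 8.13)
ET = 0.57 * 0.31 * 18.2500

3.2248 mm/day


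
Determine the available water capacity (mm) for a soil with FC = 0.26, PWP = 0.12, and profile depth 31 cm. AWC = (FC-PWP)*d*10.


AWC = (FC - PWP) * d * 10
AWC = (0.26 - 0.12) * 31 * 10
AWC = 0.1400 * 31 * 10

43.4000 mm


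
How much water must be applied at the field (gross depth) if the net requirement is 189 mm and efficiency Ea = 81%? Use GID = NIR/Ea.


Ea = 81% = 0.81
GID = NIR / Ea = 189 / 0.81 = 233.3333 mm

233.3333 mm


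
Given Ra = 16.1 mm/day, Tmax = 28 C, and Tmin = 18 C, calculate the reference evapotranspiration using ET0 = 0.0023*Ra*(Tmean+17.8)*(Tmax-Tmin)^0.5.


Tmean = (Tmax + Tmin)/2 = (28 + 18)/2 = 23.0
ET0 = 0.0023 * 16.1 * (23.0 + 17.8) * sqrt(28 - 18)
ET0 = 0.0023 * 16.1 * 40.8 * 3.162278

4.7776 mm/day


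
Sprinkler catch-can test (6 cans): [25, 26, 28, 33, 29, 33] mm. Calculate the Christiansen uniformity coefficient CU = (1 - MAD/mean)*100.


mean = 29.000000 mm
MAD = 2.666667 mm
CU = (1 - 2.666667/29.000000)*100

90.8046 %


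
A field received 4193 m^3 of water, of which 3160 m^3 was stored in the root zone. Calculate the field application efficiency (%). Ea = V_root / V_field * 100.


Ea = V_root / V_field * 100 = 3160 / 4193 * 100 = 75.3637%

75.3637 %


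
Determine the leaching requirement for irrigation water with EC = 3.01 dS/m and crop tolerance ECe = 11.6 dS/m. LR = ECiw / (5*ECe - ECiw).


LR = ECiw / (5*ECe - ECiw)
LR = 3.01 / (5*11.6 - 3.01)
LR = 3.01 / 54.9900

0.0547


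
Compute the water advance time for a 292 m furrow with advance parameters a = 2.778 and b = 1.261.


t = (L/a)^(1/b)
t = (292/2.778)^(1/1.261)
t = 105.111591^(1/1.261)

40.1063 min


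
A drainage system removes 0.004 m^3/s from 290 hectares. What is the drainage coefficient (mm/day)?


DC = Q * 86400 / (A * 10000) * 1000
DC = 0.004 * 86400 / (290 * 10000) * 1000
DC = 345600.0000 / 2900000

0.1192 mm/day


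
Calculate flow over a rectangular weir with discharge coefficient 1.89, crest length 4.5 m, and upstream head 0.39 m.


Q = C * L * H^(3/2) = 1.89 * 4.5 * 0.39^1.5 = 1.89 * 4.5 * 0.243555

2.0714 m^3/s


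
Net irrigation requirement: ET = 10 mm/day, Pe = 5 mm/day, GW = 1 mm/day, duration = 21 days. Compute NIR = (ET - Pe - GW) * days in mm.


Daily deficit = ET - Pe - GW = 10 - 5 - 1 = 4 mm/day
NIR = 4 * 21 = 84 mm

84.0000 mm


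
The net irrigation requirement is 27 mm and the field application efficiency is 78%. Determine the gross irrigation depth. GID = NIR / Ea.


Ea = 78% = 0.78
GID = NIR / Ea = 27 / 0.78 = 34.6154 mm

34.6154 mm


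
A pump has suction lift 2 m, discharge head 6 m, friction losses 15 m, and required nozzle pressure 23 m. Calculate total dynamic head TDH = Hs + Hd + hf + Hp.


TDH = Hs + Hd + hf + Hp = 2 + 6 + 15 + 23 = 46

46 m


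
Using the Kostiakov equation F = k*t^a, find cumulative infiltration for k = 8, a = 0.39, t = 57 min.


F = k * t^a = 8 * 57^0.39
F = 8 * 4.839396

38.7152 mm


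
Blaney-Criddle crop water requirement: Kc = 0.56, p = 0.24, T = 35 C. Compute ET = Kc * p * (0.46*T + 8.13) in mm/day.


ET = Kc * p * (0.46*T + 8.13)
ET = 0.56 * 0.24 * (0.46*35 + 8.13)
ET = 0.56 * 0.24 * 24.2300

3.2565 mm/day


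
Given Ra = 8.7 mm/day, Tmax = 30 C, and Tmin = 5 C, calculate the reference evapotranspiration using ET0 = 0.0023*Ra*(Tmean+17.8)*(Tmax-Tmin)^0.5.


Tmean = (Tmax + Tmin)/2 = (30 + 5)/2 = 17.5
ET0 = 0.0023 * 8.7 * (17.5 + 17.8) * sqrt(30 - 5)
ET0 = 0.0023 * 8.7 * 35.3 * 5.000000

3.5318 mm/day


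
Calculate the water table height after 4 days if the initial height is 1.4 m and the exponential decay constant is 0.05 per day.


m = m0 * exp(-k*t)
m = 1.4 * exp(-0.05 * 4)
m = 1.4 * exp(-0.2000)

1.1462 m


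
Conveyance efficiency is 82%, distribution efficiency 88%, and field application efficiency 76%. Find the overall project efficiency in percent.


Ec = 0.82, Eb = 0.88, Ea = 0.76
E = 0.82 * 0.88 * 0.76 * 100 = 54.8416%

54.8416 %


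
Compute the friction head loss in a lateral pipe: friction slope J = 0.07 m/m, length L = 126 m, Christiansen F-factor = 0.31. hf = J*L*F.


hf = J * L * F = 0.07 * 126 * 0.31 = 2.7342 m

2.7342 m


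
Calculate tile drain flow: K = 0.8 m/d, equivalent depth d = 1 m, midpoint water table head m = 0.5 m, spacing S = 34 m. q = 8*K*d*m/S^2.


q = 8*K*d*m/S^2
q = 8*0.8*1*0.5/34^2
q = 3.2000 / 1156

0.0028 m/d


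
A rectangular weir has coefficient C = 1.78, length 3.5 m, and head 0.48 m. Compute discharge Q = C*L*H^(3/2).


Q = C * L * H^(3/2) = 1.78 * 3.5 * 0.48^1.5 = 1.78 * 3.5 * 0.332554

2.0718 m^3/s


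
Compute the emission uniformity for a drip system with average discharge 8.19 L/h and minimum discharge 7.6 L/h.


EU = (q_min/q_avg)*100 = (7.6/8.19)*100 = 92.7961%

92.7961 %


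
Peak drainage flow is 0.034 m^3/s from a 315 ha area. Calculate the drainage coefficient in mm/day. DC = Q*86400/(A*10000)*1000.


DC = Q * 86400 / (A * 10000) * 1000
DC = 0.034 * 86400 / (315 * 10000) * 1000
DC = 2937600.0000 / 3150000

0.9326 mm/day


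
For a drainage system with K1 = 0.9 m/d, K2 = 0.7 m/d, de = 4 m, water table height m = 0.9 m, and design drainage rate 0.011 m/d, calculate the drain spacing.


S^2 = 8*K2*de*m/q + 4*K1*m^2/q
S^2 = 8*0.7*4*0.9/0.011 + 4*0.9*0.9^2/0.011
S = sqrt(2097.8182)

45.8019 m


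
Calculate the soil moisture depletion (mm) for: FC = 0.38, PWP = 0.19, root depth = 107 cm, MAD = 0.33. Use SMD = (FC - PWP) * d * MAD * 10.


SMD = (FC - PWP) * d * MAD * 10
SMD = (0.38 - 0.19) * 107 * 0.33 * 10
SMD = 0.1900 * 107 * 0.33 * 10

67.0890 mm


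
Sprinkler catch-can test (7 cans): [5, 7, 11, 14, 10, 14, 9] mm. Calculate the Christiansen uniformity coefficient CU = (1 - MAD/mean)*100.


mean = 10.000000 mm
MAD = 2.571429 mm
CU = (1 - 2.571429/10.000000)*100

74.2857 %


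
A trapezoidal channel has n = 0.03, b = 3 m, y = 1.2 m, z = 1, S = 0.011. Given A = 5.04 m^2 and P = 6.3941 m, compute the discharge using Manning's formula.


R = A/P = 5.04/6.3941 = 0.788227
Q = (1/0.03) * 5.04 * 0.788227^(2/3) * 0.011^0.5

15.0351 m^3/s


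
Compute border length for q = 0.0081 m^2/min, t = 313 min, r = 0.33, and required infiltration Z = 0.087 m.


L = q*t/((1+r)*Z)
L = 0.0081*313/((1+0.33)*0.087)
L = 2.5353/0.11571

21.9108 m


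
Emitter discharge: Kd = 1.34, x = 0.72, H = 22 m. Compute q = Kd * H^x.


q = Kd * H^x = 1.34 * 22^0.72 = 1.34 * 9.258579

12.4065 L/h


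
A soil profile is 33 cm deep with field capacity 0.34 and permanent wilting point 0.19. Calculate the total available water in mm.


AWC = (FC - PWP) * d * 10
AWC = (0.34 - 0.19) * 33 * 10
AWC = 0.1500 * 33 * 10

49.5000 mm


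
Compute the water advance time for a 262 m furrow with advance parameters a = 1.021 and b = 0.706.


t = (L/a)^(1/b)
t = (262/1.021)^(1/0.706)
t = 256.611166^(1/0.706)

2585.6611 min


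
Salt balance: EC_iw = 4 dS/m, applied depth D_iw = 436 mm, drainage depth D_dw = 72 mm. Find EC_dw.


EC_dw = EC_iw * D_iw / D_dw
EC_dw = 4 * 436 / 72
EC_dw = 1744 / 72

24.2222 dS/m


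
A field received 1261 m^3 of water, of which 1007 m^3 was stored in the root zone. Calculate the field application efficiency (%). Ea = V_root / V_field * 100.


Ea = V_root / V_field * 100 = 1007 / 1261 * 100 = 79.8573%

79.8573 %


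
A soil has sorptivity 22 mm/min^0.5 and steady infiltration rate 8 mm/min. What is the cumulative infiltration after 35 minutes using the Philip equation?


F = S*sqrt(t) + A*t
F = 22*sqrt(35) + 8*35
F = 22*5.916080 + 280

410.1538 mm


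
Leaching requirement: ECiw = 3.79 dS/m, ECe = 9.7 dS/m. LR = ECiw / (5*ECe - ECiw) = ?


LR = ECiw / (5*ECe - ECiw)
LR = 3.79 / (5*9.7 - 3.79)
LR = 3.79 / 44.7100

0.0848


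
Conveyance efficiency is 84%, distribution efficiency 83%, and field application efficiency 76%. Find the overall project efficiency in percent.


Ec = 0.84, Eb = 0.83, Ea = 0.76
E = 0.84 * 0.83 * 0.76 * 100 = 52.9872%

52.9872 %


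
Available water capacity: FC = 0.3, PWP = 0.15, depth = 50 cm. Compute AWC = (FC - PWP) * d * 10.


AWC = (FC - PWP) * d * 10
AWC = (0.3 - 0.15) * 50 * 10
AWC = 0.1500 * 50 * 10

75.0000 mm


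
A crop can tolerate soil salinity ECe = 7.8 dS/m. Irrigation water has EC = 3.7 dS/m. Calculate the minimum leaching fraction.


LR = ECiw / (5*ECe - ECiw)
LR = 3.7 / (5*7.8 - 3.7)
LR = 3.7 / 35.3000

0.1048


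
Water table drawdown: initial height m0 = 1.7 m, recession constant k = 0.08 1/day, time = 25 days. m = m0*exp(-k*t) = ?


m = m0 * exp(-k*t)
m = 1.7 * exp(-0.08 * 25)
m = 1.7 * exp(-2.0000)

0.2301 m


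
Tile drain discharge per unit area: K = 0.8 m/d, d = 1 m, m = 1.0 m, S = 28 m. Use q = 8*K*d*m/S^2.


q = 8*K*d*m/S^2
q = 8*0.8*1*1.0/28^2
q = 6.4000 / 784

0.0082 m/d


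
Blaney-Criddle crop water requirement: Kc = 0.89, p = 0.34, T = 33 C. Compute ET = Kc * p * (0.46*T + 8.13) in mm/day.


ET = Kc * p * (0.46*T + 8.13)
ET = 0.89 * 0.34 * (0.46*33 + 8.13)
ET = 0.89 * 0.34 * 23.3100

7.0536 mm/day


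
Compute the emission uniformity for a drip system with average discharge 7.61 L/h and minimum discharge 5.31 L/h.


EU = (q_min/q_avg)*100 = (5.31/7.61)*100 = 69.7766%

69.7766 %


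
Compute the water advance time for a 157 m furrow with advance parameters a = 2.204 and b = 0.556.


t = (L/a)^(1/b)
t = (157/2.204)^(1/0.556)
t = 71.234120^(1/0.556)

2148.6851 min


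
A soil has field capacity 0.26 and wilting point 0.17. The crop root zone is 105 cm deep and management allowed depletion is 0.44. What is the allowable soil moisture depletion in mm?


SMD = (FC - PWP) * d * MAD * 10
SMD = (0.26 - 0.17) * 105 * 0.44 * 10
SMD = 0.0900 * 105 * 0.44 * 10

41.5800 mm


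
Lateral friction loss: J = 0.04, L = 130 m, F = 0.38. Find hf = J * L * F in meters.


hf = J * L * F = 0.04 * 130 * 0.38 = 1.9760 m

1.9760 m


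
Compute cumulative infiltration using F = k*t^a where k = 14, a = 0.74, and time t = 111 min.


F = k * t^a = 14 * 111^0.74
F = 14 * 32.624135

456.7379 mm


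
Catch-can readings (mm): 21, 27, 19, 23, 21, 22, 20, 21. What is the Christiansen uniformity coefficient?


mean = 21.750000 mm
MAD = 1.687500 mm
CU = (1 - 1.687500/21.750000)*100

92.2414 %


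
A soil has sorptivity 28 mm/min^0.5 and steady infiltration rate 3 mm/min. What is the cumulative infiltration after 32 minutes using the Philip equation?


F = S*sqrt(t) + A*t
F = 28*sqrt(32) + 3*32
F = 28*5.656854 + 96

254.3919 mm


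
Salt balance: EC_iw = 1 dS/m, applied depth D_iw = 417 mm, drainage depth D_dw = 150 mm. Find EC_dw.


EC_dw = EC_iw * D_iw / D_dw
EC_dw = 1 * 417 / 150
EC_dw = 417 / 150

2.7800 dS/m


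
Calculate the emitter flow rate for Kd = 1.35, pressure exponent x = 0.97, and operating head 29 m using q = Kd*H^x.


q = Kd * H^x = 1.35 * 29^0.97 = 1.35 * 26.213563

35.3883 L/h


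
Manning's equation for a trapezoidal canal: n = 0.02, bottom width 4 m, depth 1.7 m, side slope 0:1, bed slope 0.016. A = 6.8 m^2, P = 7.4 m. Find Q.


R = A/P = 6.8/7.4 = 0.918919
Q = (1/0.02) * 6.8 * 0.918919^(2/3) * 0.016^0.5

40.6497 m^3/s


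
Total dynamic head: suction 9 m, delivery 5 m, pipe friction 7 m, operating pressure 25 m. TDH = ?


TDH = Hs + Hd + hf + Hp = 9 + 5 + 7 + 25 = 46

46 m


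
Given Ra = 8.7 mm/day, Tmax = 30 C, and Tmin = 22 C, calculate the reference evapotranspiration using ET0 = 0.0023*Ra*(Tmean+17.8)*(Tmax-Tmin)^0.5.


Tmean = (Tmax + Tmin)/2 = (30 + 22)/2 = 26.0
ET0 = 0.0023 * 8.7 * (26.0 + 17.8) * sqrt(30 - 22)
ET0 = 0.0023 * 8.7 * 43.8 * 2.828427

2.4789 mm/day


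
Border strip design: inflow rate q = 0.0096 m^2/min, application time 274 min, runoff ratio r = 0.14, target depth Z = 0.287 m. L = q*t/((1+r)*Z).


L = q*t/((1+r)*Z)
L = 0.0096*274/((1+0.14)*0.287)
L = 2.6304/0.32718

8.0396 m


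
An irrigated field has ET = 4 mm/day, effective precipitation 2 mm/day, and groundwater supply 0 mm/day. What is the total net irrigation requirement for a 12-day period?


Daily deficit = ET - Pe - GW = 4 - 2 - 0 = 2 mm/day
NIR = 2 * 12 = 24 mm

24.0000 mm


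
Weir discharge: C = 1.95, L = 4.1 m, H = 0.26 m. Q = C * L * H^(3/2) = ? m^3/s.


Q = C * L * H^(3/2) = 1.95 * 4.1 * 0.26^1.5 = 1.95 * 4.1 * 0.132575

1.0599 m^3/s


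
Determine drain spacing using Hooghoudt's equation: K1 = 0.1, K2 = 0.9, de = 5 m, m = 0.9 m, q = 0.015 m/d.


S^2 = 8*K2*de*m/q + 4*K1*m^2/q
S^2 = 8*0.9*5*0.9/0.015 + 4*0.1*0.9^2/0.015
S = sqrt(2181.6000)

46.7076 m


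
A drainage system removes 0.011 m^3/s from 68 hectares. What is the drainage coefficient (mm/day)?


DC = Q * 86400 / (A * 10000) * 1000
DC = 0.011 * 86400 / (68 * 10000) * 1000
DC = 950400.0000 / 680000

1.3976 mm/day


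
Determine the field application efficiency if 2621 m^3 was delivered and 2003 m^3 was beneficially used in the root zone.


Ea = V_root / V_field * 100 = 2003 / 2621 * 100 = 76.4212%

76.4212 %


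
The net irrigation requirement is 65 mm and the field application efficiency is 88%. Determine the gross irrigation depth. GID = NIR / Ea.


Ea = 88% = 0.88
GID = NIR / Ea = 65 / 0.88 = 73.8636 mm

73.8636 mm


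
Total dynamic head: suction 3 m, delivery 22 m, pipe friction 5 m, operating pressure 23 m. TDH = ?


TDH = Hs + Hd + hf + Hp = 3 + 22 + 5 + 23 = 53

53 m


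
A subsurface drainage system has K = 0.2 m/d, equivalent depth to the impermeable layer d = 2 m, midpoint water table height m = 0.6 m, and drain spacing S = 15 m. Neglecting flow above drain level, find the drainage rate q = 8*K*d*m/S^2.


q = 8*K*d*m/S^2
q = 8*0.2*2*0.6/15^2
q = 1.9200 / 225

0.0085 m/d


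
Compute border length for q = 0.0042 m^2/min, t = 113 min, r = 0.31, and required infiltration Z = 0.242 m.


L = q*t/((1+r)*Z)
L = 0.0042*113/((1+0.31)*0.242)
L = 0.4746/0.31702

1.4971 m


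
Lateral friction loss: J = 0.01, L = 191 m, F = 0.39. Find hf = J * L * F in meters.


hf = J * L * F = 0.01 * 191 * 0.39 = 0.7449 m

0.7449 m


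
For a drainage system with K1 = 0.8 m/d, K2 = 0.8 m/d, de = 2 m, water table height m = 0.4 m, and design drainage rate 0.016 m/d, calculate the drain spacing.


S^2 = 8*K2*de*m/q + 4*K1*m^2/q
S^2 = 8*0.8*2*0.4/0.016 + 4*0.8*0.4^2/0.016
S = sqrt(352.0000)

18.7617 m


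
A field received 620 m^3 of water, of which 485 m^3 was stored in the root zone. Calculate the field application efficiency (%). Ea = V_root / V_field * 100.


Ea = V_root / V_field * 100 = 485 / 620 * 100 = 78.2258%

78.2258 %


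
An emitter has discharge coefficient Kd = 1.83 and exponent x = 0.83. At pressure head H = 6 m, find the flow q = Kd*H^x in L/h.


q = Kd * H^x = 1.83 * 6^0.83 = 1.83 * 4.424514

8.0969 L/h


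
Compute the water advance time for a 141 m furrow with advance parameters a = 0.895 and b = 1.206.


t = (L/a)^(1/b)
t = (141/0.895)^(1/1.206)
t = 157.541899^(1/1.206)

66.3824 min


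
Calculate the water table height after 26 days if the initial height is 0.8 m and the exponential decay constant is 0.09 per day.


m = m0 * exp(-k*t)
m = 0.8 * exp(-0.09 * 26)
m = 0.8 * exp(-2.3400)

0.0771 m


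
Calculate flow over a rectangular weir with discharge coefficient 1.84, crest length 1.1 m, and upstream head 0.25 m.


Q = C * L * H^(3/2) = 1.84 * 1.1 * 0.25^1.5 = 1.84 * 1.1 * 0.125000

0.2530 m^3/s


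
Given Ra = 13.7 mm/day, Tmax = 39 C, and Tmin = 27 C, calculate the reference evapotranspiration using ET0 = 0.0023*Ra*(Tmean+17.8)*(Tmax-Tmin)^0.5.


Tmean = (Tmax + Tmin)/2 = (39 + 27)/2 = 33.0
ET0 = 0.0023 * 13.7 * (33.0 + 17.8) * sqrt(39 - 27)
ET0 = 0.0023 * 13.7 * 50.8 * 3.464102

5.5450 mm/day


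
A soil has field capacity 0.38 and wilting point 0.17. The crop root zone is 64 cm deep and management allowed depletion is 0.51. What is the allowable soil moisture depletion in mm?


SMD = (FC - PWP) * d * MAD * 10
SMD = (0.38 - 0.17) * 64 * 0.51 * 10
SMD = 0.2100 * 64 * 0.51 * 10

68.5440 mm


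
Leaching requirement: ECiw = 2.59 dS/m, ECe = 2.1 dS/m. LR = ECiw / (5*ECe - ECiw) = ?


LR = ECiw / (5*ECe - ECiw)
LR = 2.59 / (5*2.1 - 2.59)
LR = 2.59 / 7.9100

0.3274


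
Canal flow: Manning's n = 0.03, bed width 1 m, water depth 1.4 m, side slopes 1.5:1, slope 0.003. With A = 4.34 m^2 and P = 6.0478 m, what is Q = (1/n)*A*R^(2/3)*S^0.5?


R = A/P = 4.34/6.0478 = 0.717616
Q = (1/0.03) * 4.34 * 0.717616^(2/3) * 0.003^0.5

6.3512 m^3/s


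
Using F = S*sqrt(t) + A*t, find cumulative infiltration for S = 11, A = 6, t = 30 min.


F = S*sqrt(t) + A*t
F = 11*sqrt(30) + 6*30
F = 11*5.477226 + 180

240.2495 mm


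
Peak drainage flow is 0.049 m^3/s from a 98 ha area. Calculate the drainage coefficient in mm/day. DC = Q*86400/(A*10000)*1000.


DC = Q * 86400 / (A * 10000) * 1000
DC = 0.049 * 86400 / (98 * 10000) * 1000
DC = 4233600.0000 / 980000

4.3200 mm/day


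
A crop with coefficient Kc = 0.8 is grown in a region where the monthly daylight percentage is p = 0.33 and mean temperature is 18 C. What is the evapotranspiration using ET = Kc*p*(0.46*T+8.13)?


ET = Kc * p * (0.46*T + 8.13)
ET = 0.8 * 0.33 * (0.46*18 + 8.13)
ET = 0.8 * 0.33 * 16.4100

4.3322 mm/day


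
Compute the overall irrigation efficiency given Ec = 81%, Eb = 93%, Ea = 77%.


Ec = 0.81, Eb = 0.93, Ea = 0.77
E = 0.81 * 0.93 * 0.77 * 100 = 58.0041%

58.0041 %


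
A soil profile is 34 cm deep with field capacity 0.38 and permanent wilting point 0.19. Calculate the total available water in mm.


AWC = (FC - PWP) * d * 10
AWC = (0.38 - 0.19) * 34 * 10
AWC = 0.1900 * 34 * 10

64.6000 mm


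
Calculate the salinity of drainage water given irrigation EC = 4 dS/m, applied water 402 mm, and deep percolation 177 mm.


EC_dw = EC_iw * D_iw / D_dw
EC_dw = 4 * 402 / 177
EC_dw = 1608 / 177

9.0847 dS/m


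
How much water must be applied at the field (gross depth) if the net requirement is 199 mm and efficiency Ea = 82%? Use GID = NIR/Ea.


Ea = 82% = 0.82
GID = NIR / Ea = 199 / 0.82 = 242.6829 mm

242.6829 mm


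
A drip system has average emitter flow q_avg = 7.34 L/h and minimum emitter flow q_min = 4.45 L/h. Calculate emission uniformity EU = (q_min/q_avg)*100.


EU = (q_min/q_avg)*100 = (4.45/7.34)*100 = 60.6267%

60.6267 %


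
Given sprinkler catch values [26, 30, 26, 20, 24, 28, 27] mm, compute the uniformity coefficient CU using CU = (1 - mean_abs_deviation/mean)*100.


mean = 25.857143 mm
MAD = 2.204082 mm
CU = (1 - 2.204082/25.857143)*100

91.4759 %


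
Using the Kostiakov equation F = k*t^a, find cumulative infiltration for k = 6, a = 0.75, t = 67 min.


F = k * t^a = 6 * 67^0.75
F = 6 * 23.418340

140.5100 mm


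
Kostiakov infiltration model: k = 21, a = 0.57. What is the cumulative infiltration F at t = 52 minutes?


F = k * t^a = 21 * 52^0.57
F = 21 * 9.508717

199.6831 mm


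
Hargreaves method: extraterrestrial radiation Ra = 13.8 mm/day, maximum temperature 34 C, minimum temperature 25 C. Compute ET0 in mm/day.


Tmean = (Tmax + Tmin)/2 = (34 + 25)/2 = 29.5
ET0 = 0.0023 * 13.8 * (29.5 + 17.8) * sqrt(34 - 25)
ET0 = 0.0023 * 13.8 * 47.3 * 3.000000

4.5039 mm/day


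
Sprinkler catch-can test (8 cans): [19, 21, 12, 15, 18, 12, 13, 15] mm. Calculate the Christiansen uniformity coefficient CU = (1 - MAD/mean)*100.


mean = 15.625000 mm
MAD = 2.781250 mm
CU = (1 - 2.781250/15.625000)*100

82.2000 %


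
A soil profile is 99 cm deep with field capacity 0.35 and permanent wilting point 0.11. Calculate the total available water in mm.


AWC = (FC - PWP) * d * 10
AWC = (0.35 - 0.11) * 99 * 10
AWC = 0.2400 * 99 * 10

237.6000 mm


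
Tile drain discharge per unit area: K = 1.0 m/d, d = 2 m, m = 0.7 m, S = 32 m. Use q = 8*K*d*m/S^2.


q = 8*K*d*m/S^2
q = 8*1.0*2*0.7/32^2
q = 11.2000 / 1024

0.0109 m/d


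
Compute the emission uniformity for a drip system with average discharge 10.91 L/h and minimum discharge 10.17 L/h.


EU = (q_min/q_avg)*100 = (10.17/10.91)*100 = 93.2172%

93.2172 %


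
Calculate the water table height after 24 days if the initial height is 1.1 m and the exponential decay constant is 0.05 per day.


m = m0 * exp(-k*t)
m = 1.1 * exp(-0.05 * 24)
m = 1.1 * exp(-1.2000)

0.3313 m


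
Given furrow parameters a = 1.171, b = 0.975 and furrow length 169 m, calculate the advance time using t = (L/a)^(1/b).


t = (L/a)^(1/b)
t = (169/1.171)^(1/0.975)
t = 144.321093^(1/0.975)

163.9446 min


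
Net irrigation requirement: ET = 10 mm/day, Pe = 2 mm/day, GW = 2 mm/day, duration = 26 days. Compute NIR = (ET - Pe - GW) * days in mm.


Daily deficit = ET - Pe - GW = 10 - 2 - 2 = 6 mm/day
NIR = 6 * 26 = 156 mm

156.0000 mm


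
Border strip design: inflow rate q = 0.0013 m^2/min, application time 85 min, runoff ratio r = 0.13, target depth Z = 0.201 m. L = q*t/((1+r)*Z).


L = q*t/((1+r)*Z)
L = 0.0013*85/((1+0.13)*0.201)
L = 0.1105/0.22713

0.4865 m


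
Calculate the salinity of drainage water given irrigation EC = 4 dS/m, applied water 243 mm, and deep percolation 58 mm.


EC_dw = EC_iw * D_iw / D_dw
EC_dw = 4 * 243 / 58
EC_dw = 972 / 58

16.7586 dS/m


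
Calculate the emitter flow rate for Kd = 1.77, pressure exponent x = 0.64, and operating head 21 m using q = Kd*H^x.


q = Kd * H^x = 1.77 * 21^0.64 = 1.77 * 7.018113

12.4221 L/h


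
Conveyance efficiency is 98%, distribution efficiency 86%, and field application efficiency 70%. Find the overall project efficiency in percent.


Ec = 0.98, Eb = 0.86, Ea = 0.7
E = 0.98 * 0.86 * 0.7 * 100 = 58.9960%

58.9960 %


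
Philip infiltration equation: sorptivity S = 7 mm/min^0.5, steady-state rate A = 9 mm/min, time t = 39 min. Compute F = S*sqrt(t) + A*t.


F = S*sqrt(t) + A*t
F = 7*sqrt(39) + 9*39
F = 7*6.244998 + 351

394.7150 mm


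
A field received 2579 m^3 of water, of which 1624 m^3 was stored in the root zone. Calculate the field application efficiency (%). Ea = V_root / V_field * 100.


Ea = V_root / V_field * 100 = 1624 / 2579 * 100 = 62.9701%

62.9701 %


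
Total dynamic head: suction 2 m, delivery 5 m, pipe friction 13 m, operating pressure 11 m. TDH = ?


TDH = Hs + Hd + hf + Hp = 2 + 5 + 13 + 11 = 31

31 m


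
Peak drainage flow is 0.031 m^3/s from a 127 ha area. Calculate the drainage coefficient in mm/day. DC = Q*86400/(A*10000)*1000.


DC = Q * 86400 / (A * 10000) * 1000
DC = 0.031 * 86400 / (127 * 10000) * 1000
DC = 2678400.0000 / 1270000

2.1090 mm/day


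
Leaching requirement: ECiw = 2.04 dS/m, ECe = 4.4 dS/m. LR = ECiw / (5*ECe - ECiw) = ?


LR = ECiw / (5*ECe - ECiw)
LR = 2.04 / (5*4.4 - 2.04)
LR = 2.04 / 19.9600

0.1022


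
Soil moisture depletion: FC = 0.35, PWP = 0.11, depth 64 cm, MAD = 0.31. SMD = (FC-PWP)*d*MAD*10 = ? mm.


SMD = (FC - PWP) * d * MAD * 10
SMD = (0.35 - 0.11) * 64 * 0.31 * 10
SMD = 0.2400 * 64 * 0.31 * 10

47.6160 mm


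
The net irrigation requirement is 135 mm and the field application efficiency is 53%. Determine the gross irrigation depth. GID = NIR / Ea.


Ea = 53% = 0.53
GID = NIR / Ea = 135 / 0.53 = 254.7170 mm

254.7170 mm


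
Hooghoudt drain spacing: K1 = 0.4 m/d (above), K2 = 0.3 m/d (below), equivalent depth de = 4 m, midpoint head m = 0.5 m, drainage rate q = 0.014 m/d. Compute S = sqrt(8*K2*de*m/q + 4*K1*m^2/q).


S^2 = 8*K2*de*m/q + 4*K1*m^2/q
S^2 = 8*0.3*4*0.5/0.014 + 4*0.4*0.5^2/0.014
S = sqrt(371.4286)

19.2725 m


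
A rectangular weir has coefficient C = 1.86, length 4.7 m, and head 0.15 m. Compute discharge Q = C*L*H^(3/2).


Q = C * L * H^(3/2) = 1.86 * 4.7 * 0.15^1.5 = 1.86 * 4.7 * 0.058095

0.5079 m^3/s


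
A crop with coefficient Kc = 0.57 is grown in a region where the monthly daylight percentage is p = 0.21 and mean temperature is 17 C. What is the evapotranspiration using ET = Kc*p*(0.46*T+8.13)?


ET = Kc * p * (0.46*T + 8.13)
ET = 0.57 * 0.21 * (0.46*17 + 8.13)
ET = 0.57 * 0.21 * 15.9500

1.9092 mm/day


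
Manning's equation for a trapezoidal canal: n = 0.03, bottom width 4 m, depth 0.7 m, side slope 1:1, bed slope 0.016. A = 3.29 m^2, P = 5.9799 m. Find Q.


R = A/P = 3.29/5.9799 = 0.550176
Q = (1/0.03) * 3.29 * 0.550176^(2/3) * 0.016^0.5

9.3140 m^3/s


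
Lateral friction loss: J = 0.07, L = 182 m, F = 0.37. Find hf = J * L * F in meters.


hf = J * L * F = 0.07 * 182 * 0.37 = 4.7138 m

4.7138 m


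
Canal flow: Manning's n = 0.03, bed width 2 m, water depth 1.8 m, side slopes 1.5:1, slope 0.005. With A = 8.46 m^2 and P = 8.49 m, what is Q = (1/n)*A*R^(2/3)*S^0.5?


R = A/P = 8.46/8.49 = 0.996466
Q = (1/0.03) * 8.46 * 0.996466^(2/3) * 0.005^0.5

19.8934 m^3/s


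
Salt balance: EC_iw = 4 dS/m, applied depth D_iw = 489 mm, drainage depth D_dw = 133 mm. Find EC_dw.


EC_dw = EC_iw * D_iw / D_dw
EC_dw = 4 * 489 / 133
EC_dw = 1956 / 133

14.7068 dS/m


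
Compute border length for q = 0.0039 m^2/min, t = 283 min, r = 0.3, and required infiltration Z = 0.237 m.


L = q*t/((1+r)*Z)
L = 0.0039*283/((1+0.3)*0.237)
L = 1.1037/0.3081

3.5823 m


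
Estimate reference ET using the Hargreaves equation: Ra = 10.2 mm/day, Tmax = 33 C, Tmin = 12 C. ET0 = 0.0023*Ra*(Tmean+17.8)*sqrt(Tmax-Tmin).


Tmean = (Tmax + Tmin)/2 = (33 + 12)/2 = 22.5
ET0 = 0.0023 * 10.2 * (22.5 + 17.8) * sqrt(33 - 12)
ET0 = 0.0023 * 10.2 * 40.3 * 4.582576

4.3325 mm/day


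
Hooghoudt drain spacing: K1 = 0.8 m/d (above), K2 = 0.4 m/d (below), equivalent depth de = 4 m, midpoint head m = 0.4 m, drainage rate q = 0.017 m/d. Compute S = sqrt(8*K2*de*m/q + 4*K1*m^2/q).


S^2 = 8*K2*de*m/q + 4*K1*m^2/q
S^2 = 8*0.4*4*0.4/0.017 + 4*0.8*0.4^2/0.017
S = sqrt(331.2941)

18.2015 m


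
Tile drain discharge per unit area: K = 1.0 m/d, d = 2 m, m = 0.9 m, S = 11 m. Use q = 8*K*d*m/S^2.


q = 8*K*d*m/S^2
q = 8*1.0*2*0.9/11^2
q = 14.4000 / 121

0.1190 m/d


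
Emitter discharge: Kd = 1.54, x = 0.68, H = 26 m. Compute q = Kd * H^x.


q = Kd * H^x = 1.54 * 26^0.68 = 1.54 * 9.166043

14.1157 L/h


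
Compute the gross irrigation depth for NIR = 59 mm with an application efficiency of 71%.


Ea = 71% = 0.71
GID = NIR / Ea = 59 / 0.71 = 83.0986 mm

83.0986 mm


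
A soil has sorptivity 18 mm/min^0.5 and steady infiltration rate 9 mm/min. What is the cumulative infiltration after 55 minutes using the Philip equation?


F = S*sqrt(t) + A*t
F = 18*sqrt(55) + 9*55
F = 18*7.416198 + 495

628.4916 mm


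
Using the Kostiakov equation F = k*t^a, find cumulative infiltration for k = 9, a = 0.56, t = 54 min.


F = k * t^a = 9 * 54^0.56
F = 9 * 9.335563

84.0201 mm


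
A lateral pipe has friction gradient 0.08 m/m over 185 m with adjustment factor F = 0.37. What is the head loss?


hf = J * L * F = 0.08 * 185 * 0.37 = 5.4760 m

5.4760 m


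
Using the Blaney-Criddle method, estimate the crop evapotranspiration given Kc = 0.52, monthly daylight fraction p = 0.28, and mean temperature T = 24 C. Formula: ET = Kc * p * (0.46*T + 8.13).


ET = Kc * p * (0.46*T + 8.13)
ET = 0.52 * 0.28 * (0.46*24 + 8.13)
ET = 0.52 * 0.28 * 19.1700

2.7912 mm/day


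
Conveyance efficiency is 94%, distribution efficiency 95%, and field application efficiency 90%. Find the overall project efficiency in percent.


Ec = 0.94, Eb = 0.95, Ea = 0.9
E = 0.94 * 0.95 * 0.9 * 100 = 80.3700%

80.3700 %


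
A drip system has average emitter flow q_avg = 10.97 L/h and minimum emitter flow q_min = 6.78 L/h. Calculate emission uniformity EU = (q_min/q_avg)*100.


EU = (q_min/q_avg)*100 = (6.78/10.97)*100 = 61.8049%

61.8049 %


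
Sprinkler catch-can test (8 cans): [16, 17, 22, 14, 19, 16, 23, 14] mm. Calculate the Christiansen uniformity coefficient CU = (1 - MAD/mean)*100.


mean = 17.625000 mm
MAD = 2.781250 mm
CU = (1 - 2.781250/17.625000)*100

84.2199 %


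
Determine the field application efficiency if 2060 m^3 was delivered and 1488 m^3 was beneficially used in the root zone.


Ea = V_root / V_field * 100 = 1488 / 2060 * 100 = 72.2330%

72.2330 %


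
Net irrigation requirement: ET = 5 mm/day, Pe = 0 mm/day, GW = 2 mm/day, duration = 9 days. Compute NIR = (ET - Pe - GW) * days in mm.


Daily deficit = ET - Pe - GW = 5 - 0 - 2 = 3 mm/day
NIR = 3 * 9 = 27 mm

27.0000 mm


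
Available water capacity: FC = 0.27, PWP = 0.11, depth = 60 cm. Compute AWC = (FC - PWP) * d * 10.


AWC = (FC - PWP) * d * 10
AWC = (0.27 - 0.11) * 60 * 10
AWC = 0.1600 * 60 * 10

96.0000 mm


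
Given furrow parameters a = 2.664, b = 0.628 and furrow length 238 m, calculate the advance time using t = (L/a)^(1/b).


t = (L/a)^(1/b)
t = (238/2.664)^(1/0.628)
t = 89.339339^(1/0.628)

1278.6626 min


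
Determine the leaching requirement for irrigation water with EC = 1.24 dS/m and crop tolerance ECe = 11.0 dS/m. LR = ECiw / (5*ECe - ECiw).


LR = ECiw / (5*ECe - ECiw)
LR = 1.24 / (5*11.0 - 1.24)
LR = 1.24 / 53.7600

0.0231


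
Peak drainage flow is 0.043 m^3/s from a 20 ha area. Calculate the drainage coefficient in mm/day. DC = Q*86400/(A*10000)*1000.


DC = Q * 86400 / (A * 10000) * 1000
DC = 0.043 * 86400 / (20 * 10000) * 1000
DC = 3715200.0000 / 200000

18.5760 mm/day


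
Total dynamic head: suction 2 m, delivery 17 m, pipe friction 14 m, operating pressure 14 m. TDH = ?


TDH = Hs + Hd + hf + Hp = 2 + 17 + 14 + 14 = 47

47 m


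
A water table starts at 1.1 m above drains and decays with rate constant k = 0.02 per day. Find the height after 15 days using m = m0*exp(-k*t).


m = m0 * exp(-k*t)
m = 1.1 * exp(-0.02 * 15)
m = 1.1 * exp(-0.3000)

0.8149 m


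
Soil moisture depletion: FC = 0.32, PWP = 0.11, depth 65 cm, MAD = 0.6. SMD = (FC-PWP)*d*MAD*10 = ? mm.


SMD = (FC - PWP) * d * MAD * 10
SMD = (0.32 - 0.11) * 65 * 0.6 * 10
SMD = 0.2100 * 65 * 0.6 * 10

81.9000 mm
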